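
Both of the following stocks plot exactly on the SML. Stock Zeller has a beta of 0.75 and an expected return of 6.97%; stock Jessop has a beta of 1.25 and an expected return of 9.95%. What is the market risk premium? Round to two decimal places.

5.96%

Both satisfy E(R) = R_f + β·MRP, so the slope of the SML is
MRP = (9.95% − 6.97%) / (1.25 − 0.75) = 2.98% / 0.50 = 5.9600%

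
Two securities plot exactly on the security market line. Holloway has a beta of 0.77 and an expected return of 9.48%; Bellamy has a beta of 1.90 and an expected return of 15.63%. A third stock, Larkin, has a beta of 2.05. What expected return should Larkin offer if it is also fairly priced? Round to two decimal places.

MRP (SML slope) = (15.63% − 9.48%) / (1.90 − 0.77) = 6.15% / 1.13 = 5.4425%
R_f (intercept) = 9.48% − 0.77 × 5.4425% = 5.2893%
E(R_Larkin) = R_f + β × MRP = 5.2893% + 2.05 × 5.4425% = 16.45%

16.45%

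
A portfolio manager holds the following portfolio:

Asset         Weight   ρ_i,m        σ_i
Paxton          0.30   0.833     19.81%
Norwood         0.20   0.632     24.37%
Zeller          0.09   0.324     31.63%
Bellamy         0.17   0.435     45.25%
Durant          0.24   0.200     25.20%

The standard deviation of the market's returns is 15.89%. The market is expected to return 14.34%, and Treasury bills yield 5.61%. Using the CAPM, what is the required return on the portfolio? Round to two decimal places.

13.03%

β_Paxton = 0.833 × 19.81% / 15.89% = 1.0385
β_Norwood = 0.632 × 24.37% / 15.89% = 0.9693
β_Zeller = 0.324 × 31.63% / 15.89% = 0.6449
β_Bellamy = 0.435 × 45.25% / 15.89% = 1.2388
β_Durant = 0.200 × 25.20% / 15.89% = 0.3172
β_P = Σ w_i β_i = 0.30×1.0385 + 0.20×0.9693 + 0.09×0.6449 + 0.17×1.2388 + 0.24×0.3172 = 0.8502
MRP = 14.34% − 5.61% = 8.73%
E(R_P) = R_f + β_P × MRP = 5.61% + 0.8502 × 8.73% = 13.03%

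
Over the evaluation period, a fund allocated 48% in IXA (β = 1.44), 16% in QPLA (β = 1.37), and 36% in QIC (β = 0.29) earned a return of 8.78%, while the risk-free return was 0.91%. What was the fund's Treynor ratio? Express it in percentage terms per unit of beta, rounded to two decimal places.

7.76%

β_P = 0.48×1.44 + 0.16×1.37 + 0.36×0.29 = 1.0148
Treynor = (R_P − R_f) / β_P = (8.78% − 0.91%) / 1.0148 = 7.87% / 1.0148 = 7.76%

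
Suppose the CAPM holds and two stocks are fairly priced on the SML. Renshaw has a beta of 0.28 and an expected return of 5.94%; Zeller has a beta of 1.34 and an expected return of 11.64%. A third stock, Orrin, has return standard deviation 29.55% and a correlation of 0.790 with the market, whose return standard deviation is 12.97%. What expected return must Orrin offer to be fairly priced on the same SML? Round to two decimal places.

MRP = (11.64% − 5.94%) / (1.34 − 0.28) = 5.3774%
R_f = 5.94% − 0.28 × 5.3774% = 4.4343%
β_Orrin = ρ·σ_i/σ_m = 0.790 × 29.55 / 12.97 = 1.7999
E(R_Orrin) = R_f + β × MRP = 4.4343% + 1.7999 × 5.3774% = 14.11%

14.11%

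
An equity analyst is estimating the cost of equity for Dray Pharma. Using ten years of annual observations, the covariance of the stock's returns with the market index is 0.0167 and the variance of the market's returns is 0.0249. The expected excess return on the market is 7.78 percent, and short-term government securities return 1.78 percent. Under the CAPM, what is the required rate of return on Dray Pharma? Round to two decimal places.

β = Cov(R_i, R_m) / Var(R_m) = 0.0167 / 0.0249 = 0.6707
E(R) = R_f + β × MRP = 1.78% + 0.6707 × 7.78% = 7.00%

7.00%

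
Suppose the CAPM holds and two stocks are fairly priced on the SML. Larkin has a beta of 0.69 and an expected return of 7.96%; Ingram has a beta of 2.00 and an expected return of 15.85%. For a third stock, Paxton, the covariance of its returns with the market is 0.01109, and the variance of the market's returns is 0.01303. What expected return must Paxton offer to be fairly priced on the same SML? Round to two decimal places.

MRP = (15.85% − 7.96%) / (2.00 − 0.69) = 6.0229%
R_f = 7.96% − 0.69 × 6.0229% = 3.8042%
β_Paxton = Cov / Var(R_m) = 0.01109 / 0.01303 = 0.8511
E(R_Paxton) = R_f + β × MRP = 3.8042% + 0.8511 × 6.0229% = 8.93%

8.93%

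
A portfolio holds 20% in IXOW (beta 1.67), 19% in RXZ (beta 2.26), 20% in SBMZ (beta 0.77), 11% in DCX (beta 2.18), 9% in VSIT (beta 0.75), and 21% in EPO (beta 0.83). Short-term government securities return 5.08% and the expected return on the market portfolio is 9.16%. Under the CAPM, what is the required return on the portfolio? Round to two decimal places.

β_P = Σ w_i β_i = 0.20×1.67 + 0.19×2.26 + 0.20×0.77 + 0.11×2.18 + 0.09×0.75 + 0.21×0.83 = 1.3990
MRP = 9.16% − 5.08% = 4.08%
E(R_P) = R_f + β_P × MRP = 5.08% + 1.3990 × 4.08% = 10.79%

10.79%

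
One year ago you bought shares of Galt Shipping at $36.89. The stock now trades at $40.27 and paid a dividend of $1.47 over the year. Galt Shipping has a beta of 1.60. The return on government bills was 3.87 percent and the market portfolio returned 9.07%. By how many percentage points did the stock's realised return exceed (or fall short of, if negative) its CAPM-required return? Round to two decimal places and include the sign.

Realised HPR = (P1 + D1 − P0) / P0 = (40.27 + 1.47 − 36.89) / 36.89 = 4.85 / 36.89 = 13.1472%
MRP = 9.07% − 3.87% = 5.20%
CAPM required = R_f + β·MRP = 3.87% + 1.60 × 5.20% = 12.1900%
α = realised − required = 13.1472% − 12.1900% = +0.96%

+0.96%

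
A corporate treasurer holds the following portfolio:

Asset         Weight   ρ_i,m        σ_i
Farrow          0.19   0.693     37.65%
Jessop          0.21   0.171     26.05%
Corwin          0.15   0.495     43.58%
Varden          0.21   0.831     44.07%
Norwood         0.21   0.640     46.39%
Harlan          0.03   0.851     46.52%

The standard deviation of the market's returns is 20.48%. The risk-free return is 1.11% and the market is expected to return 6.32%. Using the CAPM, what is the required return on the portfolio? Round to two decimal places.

β_Farrow = 0.693 × 37.65% / 20.48% = 1.2740
β_Jessop = 0.171 × 26.05% / 20.48% = 0.2175
β_Corwin = 0.495 × 43.58% / 20.48% = 1.0533
β_Varden = 0.831 × 44.07% / 20.48% = 1.7882
β_Norwood = 0.640 × 46.39% / 20.48% = 1.4497
β_Harlan = 0.851 × 46.52% / 20.48% = 1.9330
β_P = Σ w_i β_i = 0.19×1.2740 + 0.21×0.2175 + 0.15×1.0533 + 0.21×1.7882 + 0.21×1.4497 + 0.03×1.9330 = 1.1837
MRP = 6.32% − 1.11% = 5.21%
E(R_P) = R_f + β_P × MRP = 1.11% + 1.1837 × 5.21% = 7.28%

7.28%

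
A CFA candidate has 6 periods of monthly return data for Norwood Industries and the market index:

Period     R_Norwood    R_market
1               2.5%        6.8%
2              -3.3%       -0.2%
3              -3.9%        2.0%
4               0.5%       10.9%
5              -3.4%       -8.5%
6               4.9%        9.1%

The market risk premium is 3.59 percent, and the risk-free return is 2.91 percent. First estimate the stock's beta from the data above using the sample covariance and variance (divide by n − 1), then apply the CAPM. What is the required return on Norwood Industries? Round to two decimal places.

4.28%

Mean R_i = (2.5 − 3.3 − 3.9 + 0.5 − 3.4 + 4.9) / 6 = -0.4500%
Mean R_m = (6.8 − 0.2 + 2.0 + 10.9 − 8.5 + 9.1) / 6 = 3.3500%
Σ(R_i − R̄_i)(R_m − R̄_m) = 97.8450  ⇒  Cov = 97.8450 / 5 = 19.5690
Σ(R_m − R̄_m)² = 256.8150  ⇒  Var(R_m) = 256.8150 / 5 = 51.3630
β = Cov / Var(R_m) = 19.5690 / 51.3630 = 0.3810
E(R) = R_f + β × MRP = 2.91% + 0.3810 × 3.59% = 4.28%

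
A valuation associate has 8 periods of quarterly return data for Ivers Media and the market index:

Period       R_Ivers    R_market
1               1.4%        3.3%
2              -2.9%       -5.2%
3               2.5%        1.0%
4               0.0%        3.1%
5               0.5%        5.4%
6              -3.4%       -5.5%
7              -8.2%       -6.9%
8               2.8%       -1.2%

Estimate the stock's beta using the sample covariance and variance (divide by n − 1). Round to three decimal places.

0.599

Mean R_i = (1.4 − 2.9 + 2.5 + 0.0 + 0.5 − 3.4 − 8.2 + 2.8) / 8 = -0.9125%
Mean R_m = (3.3 − 5.2 + 1.0 + 3.1 + 5.4 − 5.5 − 6.9 − 1.2) / 8 = -0.7500%
Σ(R_i − R̄_i)(R_m − R̄_m) = 91.3450  ⇒  Cov = 91.3450 / 7 = 13.0493
Σ(R_m − R̄_m)² = 152.5000  ⇒  Var(R_m) = 152.5000 / 7 = 21.7857
β = Cov / Var(R_m) = 13.0493 / 21.7857 = 0.5990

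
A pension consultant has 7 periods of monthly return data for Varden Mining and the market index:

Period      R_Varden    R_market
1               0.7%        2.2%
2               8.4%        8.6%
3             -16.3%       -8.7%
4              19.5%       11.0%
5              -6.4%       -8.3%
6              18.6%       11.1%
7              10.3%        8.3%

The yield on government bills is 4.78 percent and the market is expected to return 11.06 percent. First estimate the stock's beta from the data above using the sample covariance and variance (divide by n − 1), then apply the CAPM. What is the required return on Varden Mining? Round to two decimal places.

13.86%

Mean R_i = (0.7 + 8.4 − 16.3 + 19.5 − 6.4 + 18.6 + 10.3) / 7 = 4.9714%
Mean R_m = (2.2 + 8.6 − 8.7 + 11.0 − 8.3 + 11.1 + 8.3) / 7 = 3.4571%
Σ(R_i − R̄_i)(R_m − R̄_m) = 654.8514  ⇒  Cov = 654.8514 / 6 = 109.1419
Σ(R_m − R̄_m)² = 452.8171  ⇒  Var(R_m) = 452.8171 / 6 = 75.4695
β = Cov / Var(R_m) = 109.1419 / 75.4695 = 1.4462
MRP = 11.06% − 4.78% = 6.28%
E(R) = R_f + β × MRP = 4.78% + 1.4462 × 6.28% = 13.86%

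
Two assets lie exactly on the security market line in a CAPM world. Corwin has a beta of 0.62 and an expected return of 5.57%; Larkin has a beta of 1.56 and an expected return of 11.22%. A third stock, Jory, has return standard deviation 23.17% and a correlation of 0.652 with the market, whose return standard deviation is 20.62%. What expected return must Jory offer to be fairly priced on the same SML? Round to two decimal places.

MRP = (11.22% − 5.57%) / (1.56 − 0.62) = 6.0106%
R_f = 5.57% − 0.62 × 6.0106% = 1.8434%
β_Jory = ρ·σ_i/σ_m = 0.652 × 23.17 / 20.62 = 0.7326
E(R_Jory) = R_f + β × MRP = 1.8434% + 0.7326 × 6.0106% = 6.25%

6.25%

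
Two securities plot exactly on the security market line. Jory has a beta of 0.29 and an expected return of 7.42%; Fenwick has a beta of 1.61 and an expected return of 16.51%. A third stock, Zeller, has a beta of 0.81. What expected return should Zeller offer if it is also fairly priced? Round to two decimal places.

MRP (SML slope) = (16.51% − 7.42%) / (1.61 − 0.29) = 9.09% / 1.32 = 6.8864%
R_f (intercept) = 7.42% − 0.29 × 6.8864% = 5.4229%
E(R_Zeller) = R_f + β × MRP = 5.4229% + 0.81 × 6.8864% = 11.00%

11.00%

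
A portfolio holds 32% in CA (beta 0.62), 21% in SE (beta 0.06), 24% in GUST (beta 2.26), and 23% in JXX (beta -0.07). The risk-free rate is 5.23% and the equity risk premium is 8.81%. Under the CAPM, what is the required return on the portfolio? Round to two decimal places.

β_P = Σ w_i β_i = 0.32×0.62 + 0.21×0.06 + 0.24×2.26 + 0.23×-0.07 = 0.7373
E(R_P) = R_f + β_P × MRP = 5.23% + 0.7373 × 8.81% = 11.73%

11.73%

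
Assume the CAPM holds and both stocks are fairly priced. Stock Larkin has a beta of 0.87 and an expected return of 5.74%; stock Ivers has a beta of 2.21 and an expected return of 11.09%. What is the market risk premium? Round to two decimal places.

Both satisfy E(R) = R_f + β·MRP, so the slope of the SML is
MRP = (11.09% − 5.74%) / (2.21 − 0.87) = 5.35% / 1.34 = 3.9925%

3.99%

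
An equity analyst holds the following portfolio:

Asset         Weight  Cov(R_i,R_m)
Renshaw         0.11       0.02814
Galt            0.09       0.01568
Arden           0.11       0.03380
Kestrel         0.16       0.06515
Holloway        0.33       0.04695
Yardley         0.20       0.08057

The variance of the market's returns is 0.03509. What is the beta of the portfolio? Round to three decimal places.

β_Renshaw = 0.02814 / 0.03509 = 0.8019
β_Galt = 0.01568 / 0.03509 = 0.4469
β_Arden = 0.03380 / 0.03509 = 0.9632
β_Kestrel = 0.06515 / 0.03509 = 1.8567
β_Holloway = 0.04695 / 0.03509 = 1.3380
β_Yardley = 0.08057 / 0.03509 = 2.2961
β_P = Σ w_i β_i = 0.11×0.8019 + 0.09×0.4469 + 0.11×0.9632 + 0.16×1.8567 + 0.33×1.3380 + 0.20×2.2961 = 1.4322

1.432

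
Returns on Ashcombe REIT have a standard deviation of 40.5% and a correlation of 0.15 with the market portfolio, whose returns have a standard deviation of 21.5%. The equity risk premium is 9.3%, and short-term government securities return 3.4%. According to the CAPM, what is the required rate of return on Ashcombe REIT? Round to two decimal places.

6.03%

β = ρ × σ_i / σ_m = 0.15 × 40.5% / 21.5% = 0.2826
E(R) = 3.4% + 0.2826 × 9.3% = 6.03%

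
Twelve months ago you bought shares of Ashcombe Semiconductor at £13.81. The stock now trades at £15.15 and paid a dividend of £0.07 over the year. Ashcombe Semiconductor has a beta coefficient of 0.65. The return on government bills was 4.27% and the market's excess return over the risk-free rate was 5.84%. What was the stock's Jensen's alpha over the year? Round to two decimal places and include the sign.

+2.14%

Realised HPR = (P1 + D1 − P0) / P0 = (15.15 + 0.07 − 13.81) / 13.81 = 1.41 / 13.81 = 10.2100%
CAPM required = R_f + β·MRP = 4.27% + 0.65 × 5.84% = 8.0660%
α = realised − required = 10.2100% − 8.0660% = +2.14%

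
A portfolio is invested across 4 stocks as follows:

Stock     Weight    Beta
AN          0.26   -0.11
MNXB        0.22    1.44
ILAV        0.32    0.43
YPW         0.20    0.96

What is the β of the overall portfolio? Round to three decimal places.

0.618

β_P = Σ w_i β_i = 0.26×-0.11 + 0.22×1.44 + 0.32×0.43 + 0.20×0.96 = 0.6178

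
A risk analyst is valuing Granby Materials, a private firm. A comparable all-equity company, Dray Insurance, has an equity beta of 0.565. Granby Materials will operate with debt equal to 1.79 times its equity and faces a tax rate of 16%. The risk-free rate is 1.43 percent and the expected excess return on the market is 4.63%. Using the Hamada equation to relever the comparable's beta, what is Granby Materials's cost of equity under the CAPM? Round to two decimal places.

β_L = β_U × [1 + (1 − t)(D/E)] = 0.565 × [1 + (1 − 0.16) × 1.79]
    = 0.565 × [1 + 0.84 × 1.79] = 0.565 × 2.5036 = 1.4145
E(R) = R_f + β_L × MRP = 1.43% + 1.4145 × 4.63% = 7.98%

7.98%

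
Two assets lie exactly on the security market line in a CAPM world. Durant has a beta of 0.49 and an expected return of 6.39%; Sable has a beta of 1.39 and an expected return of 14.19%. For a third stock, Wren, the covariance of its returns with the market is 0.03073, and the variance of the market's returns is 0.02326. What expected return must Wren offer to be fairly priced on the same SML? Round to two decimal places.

MRP = (14.19% − 6.39%) / (1.39 − 0.49) = 8.6667%
R_f = 6.39% − 0.49 × 8.6667% = 2.1433%
β_Wren = Cov / Var(R_m) = 0.03073 / 0.02326 = 1.3212
E(R_Wren) = R_f + β × MRP = 2.1433% + 1.3212 × 8.6667% = 13.59%

13.59%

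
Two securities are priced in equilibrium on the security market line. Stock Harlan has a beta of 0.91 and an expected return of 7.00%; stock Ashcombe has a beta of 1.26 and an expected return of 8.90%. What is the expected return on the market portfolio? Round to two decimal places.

Both satisfy E(R) = R_f + β·MRP, so the slope of the SML is
MRP = (8.90% − 7.00%) / (1.26 − 0.91) = 1.90% / 0.35 = 5.4286%
R_f = E(R_Harlan) − β_Harlan·MRP = 7.00% − 0.91 × 5.4286% = 2.0600%
E(R_m) = R_f + MRP = 2.0600% + 5.4286% = 7.49%

7.49%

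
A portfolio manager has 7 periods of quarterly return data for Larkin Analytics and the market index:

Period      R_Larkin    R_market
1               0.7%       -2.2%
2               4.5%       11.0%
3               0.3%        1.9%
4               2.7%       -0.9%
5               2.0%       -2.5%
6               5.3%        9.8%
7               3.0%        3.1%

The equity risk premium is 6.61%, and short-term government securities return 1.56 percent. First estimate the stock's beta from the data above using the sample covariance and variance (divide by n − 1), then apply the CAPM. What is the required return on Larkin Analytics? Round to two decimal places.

3.32%

Mean R_i = (0.7 + 4.5 + 0.3 + 2.7 + 2.0 + 5.3 + 3.0) / 7 = 2.6429%
Mean R_m = (-2.2 + 11.0 + 1.9 − 0.9 − 2.5 + 9.8 + 3.1) / 7 = 2.8857%
Σ(R_i − R̄_i)(R_m − R̄_m) = 48.9543  ⇒  Cov = 48.9543 / 6 = 8.1591
Σ(R_m − R̄_m)² = 183.8686  ⇒  Var(R_m) = 183.8686 / 6 = 30.6448
β = Cov / Var(R_m) = 8.1591 / 30.6448 = 0.2662
E(R) = R_f + β × MRP = 1.56% + 0.2662 × 6.61% = 3.32%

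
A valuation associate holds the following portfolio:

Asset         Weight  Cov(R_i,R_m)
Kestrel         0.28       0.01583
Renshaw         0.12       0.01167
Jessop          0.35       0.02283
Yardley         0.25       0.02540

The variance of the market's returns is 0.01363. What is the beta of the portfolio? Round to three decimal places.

β_Kestrel = 0.01583 / 0.01363 = 1.1614
β_Renshaw = 0.01167 / 0.01363 = 0.8562
β_Jessop = 0.02283 / 0.01363 = 1.6750
β_Yardley = 0.02540 / 0.01363 = 1.8635
β_P = Σ w_i β_i = 0.28×1.1614 + 0.12×0.8562 + 0.35×1.6750 + 0.25×1.8635 = 1.4801

1.480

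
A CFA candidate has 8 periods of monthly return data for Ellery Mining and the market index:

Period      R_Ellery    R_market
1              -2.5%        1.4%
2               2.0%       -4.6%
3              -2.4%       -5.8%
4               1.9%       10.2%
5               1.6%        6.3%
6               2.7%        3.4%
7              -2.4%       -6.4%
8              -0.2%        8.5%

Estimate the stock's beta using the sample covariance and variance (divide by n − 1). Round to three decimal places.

0.172

Mean R_i = (-2.5 + 2.0 − 2.4 + 1.9 + 1.6 + 2.7 − 2.4 − 0.2) / 8 = 0.0875%
Mean R_m = (1.4 − 4.6 − 5.8 + 10.2 + 6.3 + 3.4 − 6.4 + 8.5) / 8 = 1.6250%
Σ(R_i − R̄_i)(R_m − R̄_m) = 52.3825  ⇒  Cov = 52.3825 / 7 = 7.4832
Σ(R_m − R̄_m)² = 304.1350  ⇒  Var(R_m) = 304.1350 / 7 = 43.4479
β = Cov / Var(R_m) = 7.4832 / 43.4479 = 0.1722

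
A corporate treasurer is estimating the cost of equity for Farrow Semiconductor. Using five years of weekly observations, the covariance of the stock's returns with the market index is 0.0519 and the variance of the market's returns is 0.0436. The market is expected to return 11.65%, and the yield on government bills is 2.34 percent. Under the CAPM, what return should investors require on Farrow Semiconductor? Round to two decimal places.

13.42%

β = Cov(R_i, R_m) / Var(R_m) = 0.0519 / 0.0436 = 1.1904
MRP = 11.65% − 2.34% = 9.31%
E(R) = R_f + β × MRP = 2.34% + 1.1904 × 9.31% = 13.42%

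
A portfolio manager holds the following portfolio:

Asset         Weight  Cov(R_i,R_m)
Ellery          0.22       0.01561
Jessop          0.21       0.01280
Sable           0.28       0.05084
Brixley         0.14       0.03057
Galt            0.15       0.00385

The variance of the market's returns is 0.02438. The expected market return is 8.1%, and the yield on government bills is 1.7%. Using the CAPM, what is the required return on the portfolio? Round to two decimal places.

β_Ellery = 0.01561 / 0.02438 = 0.6403
β_Jessop = 0.01280 / 0.02438 = 0.5250
β_Sable = 0.05084 / 0.02438 = 2.0853
β_Brixley = 0.03057 / 0.02438 = 1.2539
β_Galt = 0.00385 / 0.02438 = 0.1579
β_P = Σ w_i β_i = 0.22×0.6403 + 0.21×0.5250 + 0.28×2.0853 + 0.14×1.2539 + 0.15×0.1579 = 1.0342
MRP = 8.1% − 1.7% = 6.40%
E(R_P) = R_f + β_P × MRP = 1.7% + 1.0342 × 6.4% = 8.32%

8.32%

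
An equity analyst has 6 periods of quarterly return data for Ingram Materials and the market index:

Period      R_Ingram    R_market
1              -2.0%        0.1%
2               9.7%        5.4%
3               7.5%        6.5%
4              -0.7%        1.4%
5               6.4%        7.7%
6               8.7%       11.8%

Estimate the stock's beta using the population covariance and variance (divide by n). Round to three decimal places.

Mean R_i = (-2.0 + 9.7 + 7.5 − 0.7 + 6.4 + 8.7) / 6 = 4.9333%
Mean R_m = (0.1 + 5.4 + 6.5 + 1.4 + 7.7 + 11.8) / 6 = 5.4833%
Σ(R_i − R̄_i)(R_m − R̄_m) = 89.5833  ⇒  Cov = 89.5833 / 6 = 14.9306
Σ(R_m − R̄_m)² = 91.5083  ⇒  Var(R_m) = 91.5083 / 6 = 15.2514
β = Cov / Var(R_m) = 14.9306 / 15.2514 = 0.9790

0.979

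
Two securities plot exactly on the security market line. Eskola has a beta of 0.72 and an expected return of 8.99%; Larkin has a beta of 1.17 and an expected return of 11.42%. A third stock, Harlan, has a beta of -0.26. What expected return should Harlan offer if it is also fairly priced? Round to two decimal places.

MRP (SML slope) = (11.42% − 8.99%) / (1.17 − 0.72) = 2.43% / 0.45 = 5.4000%
R_f (intercept) = 8.99% − 0.72 × 5.4000% = 5.1020%
E(R_Harlan) = R_f + β × MRP = 5.1020% + -0.26 × 5.4000% = 3.70%

3.70%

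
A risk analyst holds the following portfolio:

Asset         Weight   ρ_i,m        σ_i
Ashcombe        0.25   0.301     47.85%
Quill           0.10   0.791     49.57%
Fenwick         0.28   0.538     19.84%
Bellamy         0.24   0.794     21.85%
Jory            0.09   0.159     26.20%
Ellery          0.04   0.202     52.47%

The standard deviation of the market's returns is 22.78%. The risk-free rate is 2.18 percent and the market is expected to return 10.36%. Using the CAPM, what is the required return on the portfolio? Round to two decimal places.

7.74%

β_Ashcombe = 0.301 × 47.85% / 22.78% = 0.6323
β_Quill = 0.791 × 49.57% / 22.78% = 1.7212
β_Fenwick = 0.538 × 19.84% / 22.78% = 0.4686
β_Bellamy = 0.794 × 21.85% / 22.78% = 0.7616
β_Jory = 0.159 × 26.20% / 22.78% = 0.1829
β_Ellery = 0.202 × 52.47% / 22.78% = 0.4653
β_P = Σ w_i β_i = 0.25×0.6323 + 0.10×1.7212 + 0.28×0.4686 + 0.24×0.7616 + 0.09×0.1829 + 0.04×0.4653 = 0.6793
MRP = 10.36% − 2.18% = 8.18%
E(R_P) = R_f + β_P × MRP = 2.18% + 0.6793 × 8.18% = 7.74%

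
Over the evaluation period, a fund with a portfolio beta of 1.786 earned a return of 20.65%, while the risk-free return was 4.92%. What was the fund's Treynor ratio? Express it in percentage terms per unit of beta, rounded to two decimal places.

Treynor = (R_P − R_f) / β_P = (20.65% − 4.92%) / 1.7860 = 15.73% / 1.7860 = 8.81%

8.81%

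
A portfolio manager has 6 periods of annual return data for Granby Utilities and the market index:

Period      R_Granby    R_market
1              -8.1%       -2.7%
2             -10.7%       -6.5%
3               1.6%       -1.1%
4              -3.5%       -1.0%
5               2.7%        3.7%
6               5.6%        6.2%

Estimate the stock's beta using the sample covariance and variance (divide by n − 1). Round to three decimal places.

1.303

Mean R_i = (-8.1 − 10.7 + 1.6 − 3.5 + 2.7 + 5.6) / 6 = -2.0667%
Mean R_m = (-2.7 − 6.5 − 1.1 − 1.0 + 3.7 + 6.2) / 6 = -0.2333%
Σ(R_i − R̄_i)(R_m − R̄_m) = 134.9767  ⇒  Cov = 134.9767 / 5 = 26.9953
Σ(R_m − R̄_m)² = 103.5533  ⇒  Var(R_m) = 103.5533 / 5 = 20.7107
β = Cov / Var(R_m) = 26.9953 / 20.7107 = 1.3034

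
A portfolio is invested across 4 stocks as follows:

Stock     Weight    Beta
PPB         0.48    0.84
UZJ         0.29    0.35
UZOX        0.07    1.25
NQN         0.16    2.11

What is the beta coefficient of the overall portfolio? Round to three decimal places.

β_P = Σ w_i β_i = 0.48×0.84 + 0.29×0.35 + 0.07×1.25 + 0.16×2.11 = 0.9298

0.930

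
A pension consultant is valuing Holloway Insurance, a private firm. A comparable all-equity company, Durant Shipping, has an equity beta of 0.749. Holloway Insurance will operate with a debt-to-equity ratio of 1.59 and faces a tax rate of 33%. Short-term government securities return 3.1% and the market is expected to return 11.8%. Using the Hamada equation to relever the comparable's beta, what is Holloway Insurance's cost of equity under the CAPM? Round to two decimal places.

16.56%

β_L = β_U × [1 + (1 − t)(D/E)] = 0.749 × [1 + (1 − 0.33) × 1.59]
    = 0.749 × [1 + 0.67 × 1.59] = 0.749 × 2.0653 = 1.5469
MRP = 11.8% − 3.1% = 8.70%
E(R) = R_f + β_L × MRP = 3.1% + 1.5469 × 8.7% = 16.56%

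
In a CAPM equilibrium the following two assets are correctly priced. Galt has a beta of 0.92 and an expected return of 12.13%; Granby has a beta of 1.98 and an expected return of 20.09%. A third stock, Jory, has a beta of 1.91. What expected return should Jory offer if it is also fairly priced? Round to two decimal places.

19.56%

MRP (SML slope) = (20.09% − 12.13%) / (1.98 − 0.92) = 7.96% / 1.06 = 7.5094%
R_f (intercept) = 12.13% − 0.92 × 7.5094% = 5.2214%
E(R_Jory) = R_f + β × MRP = 5.2214% + 1.91 × 7.5094% = 19.56%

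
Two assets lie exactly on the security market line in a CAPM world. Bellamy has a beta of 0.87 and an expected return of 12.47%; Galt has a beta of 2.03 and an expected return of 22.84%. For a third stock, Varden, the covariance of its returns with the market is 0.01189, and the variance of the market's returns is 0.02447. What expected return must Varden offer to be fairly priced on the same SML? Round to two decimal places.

9.04%

MRP = (22.84% − 12.47%) / (2.03 − 0.87) = 8.9397%
R_f = 12.47% − 0.87 × 8.9397% = 4.6925%
β_Varden = Cov / Var(R_m) = 0.01189 / 0.02447 = 0.4859
E(R_Varden) = R_f + β × MRP = 4.6925% + 0.4859 × 8.9397% = 9.04%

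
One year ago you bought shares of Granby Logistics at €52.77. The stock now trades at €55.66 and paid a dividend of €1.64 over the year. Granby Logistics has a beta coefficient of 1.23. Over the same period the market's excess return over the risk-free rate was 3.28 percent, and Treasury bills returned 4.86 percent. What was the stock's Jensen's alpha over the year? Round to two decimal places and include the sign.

-0.31%

Realised HPR = (P1 + D1 − P0) / P0 = (55.66 + 1.64 − 52.77) / 52.77 = 4.53 / 52.77 = 8.5844%
CAPM required = R_f + β·MRP = 4.86% + 1.23 × 3.28% = 8.8944%
α = realised − required = 8.5844% − 8.8944% = -0.31%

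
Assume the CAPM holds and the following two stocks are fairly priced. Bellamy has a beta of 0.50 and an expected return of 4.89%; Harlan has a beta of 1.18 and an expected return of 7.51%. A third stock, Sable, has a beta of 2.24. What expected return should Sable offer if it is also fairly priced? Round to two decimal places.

MRP (SML slope) = (7.51% − 4.89%) / (1.18 − 0.50) = 2.62% / 0.68 = 3.8529%
R_f (intercept) = 4.89% − 0.50 × 3.8529% = 2.9636%
E(R_Sable) = R_f + β × MRP = 2.9636% + 2.24 × 3.8529% = 11.59%

11.59%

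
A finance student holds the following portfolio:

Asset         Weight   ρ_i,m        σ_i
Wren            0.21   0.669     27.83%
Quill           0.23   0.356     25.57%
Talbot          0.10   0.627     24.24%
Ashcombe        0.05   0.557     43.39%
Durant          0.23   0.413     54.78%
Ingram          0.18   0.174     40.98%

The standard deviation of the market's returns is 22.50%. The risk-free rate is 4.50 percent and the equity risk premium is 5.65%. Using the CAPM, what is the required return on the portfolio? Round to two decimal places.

8.32%

β_Wren = 0.669 × 27.83% / 22.50% = 0.8275
β_Quill = 0.356 × 25.57% / 22.50% = 0.4046
β_Talbot = 0.627 × 24.24% / 22.50% = 0.6755
β_Ashcombe = 0.557 × 43.39% / 22.50% = 1.0741
β_Durant = 0.413 × 54.78% / 22.50% = 1.0055
β_Ingram = 0.174 × 40.98% / 22.50% = 0.3169
β_P = Σ w_i β_i = 0.21×0.8275 + 0.23×0.4046 + 0.10×0.6755 + 0.05×1.0741 + 0.23×1.0055 + 0.18×0.3169 = 0.6764
E(R_P) = R_f + β_P × MRP = 4.50% + 0.6764 × 5.65% = 8.32%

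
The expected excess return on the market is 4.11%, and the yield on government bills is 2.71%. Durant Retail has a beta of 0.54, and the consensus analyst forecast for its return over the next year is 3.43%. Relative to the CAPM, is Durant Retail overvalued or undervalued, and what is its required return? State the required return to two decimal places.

Required return = R_f + β·MRP = 2.71% + 0.54 × 4.11% = 4.93%
Forecast 3.43% < required 4.93% → the stock plots below the SML → overvalued.

Overvalued; required return 4.93%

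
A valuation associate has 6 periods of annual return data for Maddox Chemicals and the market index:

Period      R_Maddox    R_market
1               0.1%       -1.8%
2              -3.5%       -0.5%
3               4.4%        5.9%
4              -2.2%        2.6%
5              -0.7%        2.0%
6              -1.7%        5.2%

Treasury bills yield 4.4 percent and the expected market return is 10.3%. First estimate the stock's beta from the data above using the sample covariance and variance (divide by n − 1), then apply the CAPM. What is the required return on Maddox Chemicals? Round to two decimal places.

6.91%

Mean R_i = (0.1 − 3.5 + 4.4 − 2.2 − 0.7 − 1.7) / 6 = -0.6000%
Mean R_m = (-1.8 − 0.5 + 5.9 + 2.6 + 2.0 + 5.2) / 6 = 2.2333%
Σ(R_i − R̄_i)(R_m − R̄_m) = 19.6100  ⇒  Cov = 19.6100 / 5 = 3.9220
Σ(R_m − R̄_m)² = 46.1733  ⇒  Var(R_m) = 46.1733 / 5 = 9.2347
β = Cov / Var(R_m) = 3.9220 / 9.2347 = 0.4247
MRP = 10.3% − 4.4% = 5.90%
E(R) = R_f + β × MRP = 4.4% + 0.4247 × 5.9% = 6.91%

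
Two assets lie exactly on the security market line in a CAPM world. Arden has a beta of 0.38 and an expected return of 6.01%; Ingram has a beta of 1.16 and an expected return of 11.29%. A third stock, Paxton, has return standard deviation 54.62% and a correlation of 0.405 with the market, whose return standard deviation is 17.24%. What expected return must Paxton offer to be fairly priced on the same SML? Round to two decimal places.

12.12%

MRP = (11.29% − 6.01%) / (1.16 − 0.38) = 6.7692%
R_f = 6.01% − 0.38 × 6.7692% = 3.4377%
β_Paxton = ρ·σ_i/σ_m = 0.405 × 54.62 / 17.24 = 1.2831
E(R_Paxton) = R_f + β × MRP = 3.4377% + 1.2831 × 6.7692% = 12.12%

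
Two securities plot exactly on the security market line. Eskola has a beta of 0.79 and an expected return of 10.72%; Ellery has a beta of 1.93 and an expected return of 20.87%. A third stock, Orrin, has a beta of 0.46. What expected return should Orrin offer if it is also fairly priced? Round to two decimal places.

MRP (SML slope) = (20.87% − 10.72%) / (1.93 − 0.79) = 10.15% / 1.14 = 8.9035%
R_f (intercept) = 10.72% − 0.79 × 8.9035% = 3.6862%
E(R_Orrin) = R_f + β × MRP = 3.6862% + 0.46 × 8.9035% = 7.78%

7.78%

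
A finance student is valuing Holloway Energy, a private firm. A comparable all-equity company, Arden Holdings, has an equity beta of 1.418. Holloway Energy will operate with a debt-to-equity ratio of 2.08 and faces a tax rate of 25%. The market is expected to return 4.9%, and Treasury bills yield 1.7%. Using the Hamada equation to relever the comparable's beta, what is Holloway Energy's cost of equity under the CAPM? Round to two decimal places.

β_L = β_U × [1 + (1 − t)(D/E)] = 1.418 × [1 + (1 − 0.25) × 2.08]
    = 1.418 × [1 + 0.75 × 2.08] = 1.418 × 2.5600 = 3.6301
MRP = 4.9% − 1.7% = 3.20%
E(R) = R_f + β_L × MRP = 1.7% + 3.6301 × 3.2% = 13.32%

13.32%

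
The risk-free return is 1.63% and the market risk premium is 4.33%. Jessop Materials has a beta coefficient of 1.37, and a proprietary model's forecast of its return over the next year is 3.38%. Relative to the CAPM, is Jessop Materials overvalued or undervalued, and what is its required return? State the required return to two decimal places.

Overvalued; required return 7.56%

Required return = R_f + β·MRP = 1.63% + 1.37 × 4.33% = 7.56%
Forecast 3.38% < required 7.56% → the stock plots below the SML → overvalued.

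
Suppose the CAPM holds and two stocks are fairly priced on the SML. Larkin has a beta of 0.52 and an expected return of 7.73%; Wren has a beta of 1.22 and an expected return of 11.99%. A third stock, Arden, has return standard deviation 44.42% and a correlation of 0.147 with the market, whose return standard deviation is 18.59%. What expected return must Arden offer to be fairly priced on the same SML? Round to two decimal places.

MRP = (11.99% − 7.73%) / (1.22 − 0.52) = 6.0857%
R_f = 7.73% − 0.52 × 6.0857% = 4.5654%
β_Arden = ρ·σ_i/σ_m = 0.147 × 44.42 / 18.59 = 0.3513
E(R_Arden) = R_f + β × MRP = 4.5654% + 0.3513 × 6.0857% = 6.70%

6.70%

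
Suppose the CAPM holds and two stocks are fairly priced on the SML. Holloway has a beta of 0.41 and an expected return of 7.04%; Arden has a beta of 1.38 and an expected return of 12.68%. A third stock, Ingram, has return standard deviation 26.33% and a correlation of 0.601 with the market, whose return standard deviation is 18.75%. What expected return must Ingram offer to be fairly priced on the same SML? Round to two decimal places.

9.56%

MRP = (12.68% − 7.04%) / (1.38 − 0.41) = 5.8144%
R_f = 7.04% − 0.41 × 5.8144% = 4.6561%
β_Ingram = ρ·σ_i/σ_m = 0.601 × 26.33 / 18.75 = 0.8440
E(R_Ingram) = R_f + β × MRP = 4.6561% + 0.8440 × 5.8144% = 9.56%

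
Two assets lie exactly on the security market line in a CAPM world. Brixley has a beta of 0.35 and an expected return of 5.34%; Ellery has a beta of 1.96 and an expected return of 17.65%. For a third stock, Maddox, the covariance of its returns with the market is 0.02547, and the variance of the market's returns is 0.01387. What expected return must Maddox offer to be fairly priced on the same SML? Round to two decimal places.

16.70%

MRP = (17.65% − 5.34%) / (1.96 − 0.35) = 7.6460%
R_f = 5.34% − 0.35 × 7.6460% = 2.6639%
β_Maddox = Cov / Var(R_m) = 0.02547 / 0.01387 = 1.8363
E(R_Maddox) = R_f + β × MRP = 2.6639% + 1.8363 × 7.6460% = 16.70%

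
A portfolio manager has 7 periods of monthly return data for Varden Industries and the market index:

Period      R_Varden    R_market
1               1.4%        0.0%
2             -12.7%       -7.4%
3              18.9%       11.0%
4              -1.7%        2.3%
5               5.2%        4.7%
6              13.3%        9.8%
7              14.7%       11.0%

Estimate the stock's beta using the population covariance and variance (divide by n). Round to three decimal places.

Mean R_i = (1.4 − 12.7 + 18.9 − 1.7 + 5.2 + 13.3 + 14.7) / 7 = 5.5857%
Mean R_m = (0.0 − 7.4 + 11.0 + 2.3 + 4.7 + 9.8 + 11.0) / 7 = 4.4857%
Σ(R_i − R̄_i)(R_m − R̄_m) = 439.0586  ⇒  Cov = 439.0586 / 7 = 62.7227
Σ(R_m − R̄_m)² = 279.3286  ⇒  Var(R_m) = 279.3286 / 7 = 39.9041
β = Cov / Var(R_m) = 62.7227 / 39.9041 = 1.5718

1.572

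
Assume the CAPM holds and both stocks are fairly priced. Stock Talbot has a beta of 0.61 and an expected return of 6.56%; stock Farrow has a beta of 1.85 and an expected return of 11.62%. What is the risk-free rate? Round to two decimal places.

4.07%

Both satisfy E(R) = R_f + β·MRP, so the slope of the SML is
MRP = (11.62% − 6.56%) / (1.85 − 0.61) = 5.06% / 1.24 = 4.0806%
R_f = E(R_Talbot) − β_Talbot·MRP = 6.56% − 0.61 × 4.0806% = 4.0708%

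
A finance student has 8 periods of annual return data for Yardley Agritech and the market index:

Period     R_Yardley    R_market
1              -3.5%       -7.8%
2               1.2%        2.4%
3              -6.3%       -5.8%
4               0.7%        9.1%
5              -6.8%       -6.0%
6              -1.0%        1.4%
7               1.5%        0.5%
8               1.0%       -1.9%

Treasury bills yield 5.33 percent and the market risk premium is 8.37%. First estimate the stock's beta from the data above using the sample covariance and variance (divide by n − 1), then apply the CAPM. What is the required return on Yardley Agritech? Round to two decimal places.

9.11%

Mean R_i = (-3.5 + 1.2 − 6.3 + 0.7 − 6.8 − 1.0 + 1.5 + 1.0) / 8 = -1.6500%
Mean R_m = (-7.8 + 2.4 − 5.8 + 9.1 − 6.0 + 1.4 + 0.5 − 1.9) / 8 = -1.0125%
Σ(R_i − R̄_i)(R_m − R̄_m) = 97.9750  ⇒  Cov = 97.9750 / 7 = 13.9964
Σ(R_m − R̄_m)² = 216.6688  ⇒  Var(R_m) = 216.6688 / 7 = 30.9527
β = Cov / Var(R_m) = 13.9964 / 30.9527 = 0.4522
E(R) = R_f + β × MRP = 5.33% + 0.4522 × 8.37% = 9.11%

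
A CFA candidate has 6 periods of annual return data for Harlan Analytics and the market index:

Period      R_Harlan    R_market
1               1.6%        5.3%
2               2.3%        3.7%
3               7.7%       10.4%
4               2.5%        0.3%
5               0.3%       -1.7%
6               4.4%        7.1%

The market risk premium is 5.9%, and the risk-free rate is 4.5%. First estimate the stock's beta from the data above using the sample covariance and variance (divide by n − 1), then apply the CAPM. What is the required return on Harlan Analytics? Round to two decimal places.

Mean R_i = (1.6 + 2.3 + 7.7 + 2.5 + 0.3 + 4.4) / 6 = 3.1333%
Mean R_m = (5.3 + 3.7 + 10.4 + 0.3 − 1.7 + 7.1) / 6 = 4.1833%
Σ(R_i − R̄_i)(R_m − R̄_m) = 49.9033  ⇒  Cov = 49.9033 / 5 = 9.9807
Σ(R_m − R̄_m)² = 98.3283  ⇒  Var(R_m) = 98.3283 / 5 = 19.6657
β = Cov / Var(R_m) = 9.9807 / 19.6657 = 0.5075
E(R) = R_f + β × MRP = 4.5% + 0.5075 × 5.9% = 7.49%

7.49%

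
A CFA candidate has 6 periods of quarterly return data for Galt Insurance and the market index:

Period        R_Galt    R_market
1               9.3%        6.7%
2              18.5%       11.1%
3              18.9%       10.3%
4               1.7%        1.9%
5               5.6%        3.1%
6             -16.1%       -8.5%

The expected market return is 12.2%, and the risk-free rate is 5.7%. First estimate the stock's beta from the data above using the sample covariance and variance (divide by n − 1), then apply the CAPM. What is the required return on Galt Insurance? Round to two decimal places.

Mean R_i = (9.3 + 18.5 + 18.9 + 1.7 + 5.6 − 16.1) / 6 = 6.3167%
Mean R_m = (6.7 + 11.1 + 10.3 + 1.9 + 3.1 − 8.5) / 6 = 4.1000%
Σ(R_i − R̄_i)(R_m − R̄_m) = 464.3800  ⇒  Cov = 464.3800 / 5 = 92.8760
Σ(R_m − R̄_m)² = 258.8000  ⇒  Var(R_m) = 258.8000 / 5 = 51.7600
β = Cov / Var(R_m) = 92.8760 / 51.7600 = 1.7944
MRP = 12.2% − 5.7% = 6.50%
E(R) = R_f + β × MRP = 5.7% + 1.7944 × 6.5% = 17.36%

17.36%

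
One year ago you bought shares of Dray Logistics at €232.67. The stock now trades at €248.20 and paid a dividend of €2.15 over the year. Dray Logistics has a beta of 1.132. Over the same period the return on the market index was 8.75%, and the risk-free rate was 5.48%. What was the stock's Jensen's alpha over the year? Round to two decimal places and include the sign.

Realised HPR = (P1 + D1 − P0) / P0 = (248.20 + 2.15 − 232.67) / 232.67 = 17.68 / 232.67 = 7.5987%
MRP = 8.75% − 5.48% = 3.27%
CAPM required = R_f + β·MRP = 5.48% + 1.132 × 3.27% = 9.18164%
α = realised − required = 7.5987% − 9.18164% = -1.58%

-1.58%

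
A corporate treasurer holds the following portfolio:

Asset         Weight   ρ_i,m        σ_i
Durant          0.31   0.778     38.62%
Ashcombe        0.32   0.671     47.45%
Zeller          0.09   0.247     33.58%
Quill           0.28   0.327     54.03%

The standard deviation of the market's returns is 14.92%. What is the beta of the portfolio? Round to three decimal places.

β_Durant = 0.778 × 38.62% / 14.92% = 2.0138
β_Ashcombe = 0.671 × 47.45% / 14.92% = 2.1340
β_Zeller = 0.247 × 33.58% / 14.92% = 0.5559
β_Quill = 0.327 × 54.03% / 14.92% = 1.1842
β_P = Σ w_i β_i = 0.31×2.0138 + 0.32×2.1340 + 0.09×0.5559 + 0.28×1.1842 = 1.6888

1.689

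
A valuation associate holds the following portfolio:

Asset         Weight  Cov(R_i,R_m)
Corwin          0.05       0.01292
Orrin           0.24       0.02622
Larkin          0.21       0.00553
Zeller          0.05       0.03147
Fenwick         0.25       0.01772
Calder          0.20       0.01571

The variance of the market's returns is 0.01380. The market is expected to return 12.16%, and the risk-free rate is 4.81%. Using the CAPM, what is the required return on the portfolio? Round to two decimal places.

14.00%

β_Corwin = 0.01292 / 0.01380 = 0.9362
β_Orrin = 0.02622 / 0.01380 = 1.9000
β_Larkin = 0.00553 / 0.01380 = 0.4007
β_Zeller = 0.03147 / 0.01380 = 2.2804
β_Fenwick = 0.01772 / 0.01380 = 1.2841
β_Calder = 0.01571 / 0.01380 = 1.1384
β_P = Σ w_i β_i = 0.05×0.9362 + 0.24×1.9000 + 0.21×0.4007 + 0.05×2.2804 + 0.25×1.2841 + 0.20×1.1384 = 1.2497
MRP = 12.16% − 4.81% = 7.35%
E(R_P) = R_f + β_P × MRP = 4.81% + 1.2497 × 7.35% = 14.00%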